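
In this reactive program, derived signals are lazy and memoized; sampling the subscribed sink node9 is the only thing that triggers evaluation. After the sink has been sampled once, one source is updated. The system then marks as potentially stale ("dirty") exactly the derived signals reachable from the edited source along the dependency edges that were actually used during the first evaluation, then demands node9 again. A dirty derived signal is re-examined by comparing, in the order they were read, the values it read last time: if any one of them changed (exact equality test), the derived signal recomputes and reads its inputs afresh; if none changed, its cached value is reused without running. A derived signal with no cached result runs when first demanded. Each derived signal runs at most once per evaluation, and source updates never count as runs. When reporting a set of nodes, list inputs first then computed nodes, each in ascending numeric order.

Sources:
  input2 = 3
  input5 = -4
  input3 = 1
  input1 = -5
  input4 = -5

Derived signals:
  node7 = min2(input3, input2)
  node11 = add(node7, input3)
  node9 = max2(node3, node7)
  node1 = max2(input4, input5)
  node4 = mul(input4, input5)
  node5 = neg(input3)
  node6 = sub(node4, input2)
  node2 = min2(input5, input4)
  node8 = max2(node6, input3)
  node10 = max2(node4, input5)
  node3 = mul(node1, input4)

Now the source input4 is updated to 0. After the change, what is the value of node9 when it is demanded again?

First demand of the output computes:
  node1 = max2(-5, -4) = -4
  node3 = mul(-4, -5) = 20
  node7 = min2(1, 3) = 1
  node9 = max2(20, 1) = 20

After the edit, cleaning proceeds:
  node1: a read changed (input4 -5->0) — executes, giving 0.
  node3: a read changed (node1 -4->0; input4 -5->0) — executes, giving 0.
  node9: a read changed (node3 20->0) — executes, giving 1.

Demanding node9 again yields 1.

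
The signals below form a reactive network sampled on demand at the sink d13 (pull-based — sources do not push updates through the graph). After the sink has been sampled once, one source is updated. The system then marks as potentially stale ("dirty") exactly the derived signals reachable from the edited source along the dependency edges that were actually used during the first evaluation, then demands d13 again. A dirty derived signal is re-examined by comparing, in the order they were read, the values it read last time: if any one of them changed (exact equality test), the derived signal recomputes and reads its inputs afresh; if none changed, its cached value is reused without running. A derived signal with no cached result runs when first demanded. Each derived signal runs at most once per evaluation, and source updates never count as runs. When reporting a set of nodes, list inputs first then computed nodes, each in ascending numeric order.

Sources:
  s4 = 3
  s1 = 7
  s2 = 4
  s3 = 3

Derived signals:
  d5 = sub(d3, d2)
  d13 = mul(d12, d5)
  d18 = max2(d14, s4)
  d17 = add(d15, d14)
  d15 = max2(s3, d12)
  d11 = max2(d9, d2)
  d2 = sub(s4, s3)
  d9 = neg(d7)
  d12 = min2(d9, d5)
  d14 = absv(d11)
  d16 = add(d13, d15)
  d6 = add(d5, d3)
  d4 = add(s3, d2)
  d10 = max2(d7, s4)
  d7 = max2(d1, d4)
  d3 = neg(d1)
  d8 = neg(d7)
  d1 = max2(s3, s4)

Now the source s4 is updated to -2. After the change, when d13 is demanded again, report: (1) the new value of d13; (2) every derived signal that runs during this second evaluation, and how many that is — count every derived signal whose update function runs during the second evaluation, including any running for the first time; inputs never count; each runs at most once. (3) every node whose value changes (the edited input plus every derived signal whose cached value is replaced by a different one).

Initial pass — values computed on the first demand:
  d1 = max2(3, 3) = 3
  d2 = sub(3, 3) = 0
  d3 = neg(3) = -3
  d4 = add(3, 0) = 3
  d5 = sub(-3, 0) = -3
  d7 = max2(3, 3) = 3
  d9 = neg(3) = -3
  d12 = min2(-3, -3) = -3
  d13 = mul(-3, -3) = 9

Second demand — change propagation:
  d1: re-runs because s4 3->-2; new result 3 (unchanged).
  d2: re-runs because s4 3->-2; new result -5.
  d3: re-examined; everything it read last time is the same (d1 unchanged) — cache -3 kept, no run.
  d4: re-runs because d2 0->-5; new result -2.
  d5: re-runs because d2 0->-5; new result 2.
  d7: re-runs because d4 3->-2; new result 3 (unchanged).
  d9: re-examined; everything it read last time is the same (d7 unchanged) — cache -3 kept, no run.
  d12: re-runs because d5 -3->2; new result -3 (unchanged).
  d13: re-runs because d5 -3->2; new result -6.

The important point: at d3 every value read last time is unchanged, so the dirty flag clears without a run.

d13 now evaluates to -6.
Run set: d1, d2, d4, d5, d7, d12, d13 (7 run).
Changed values: s4, d2, d4, d5, d13.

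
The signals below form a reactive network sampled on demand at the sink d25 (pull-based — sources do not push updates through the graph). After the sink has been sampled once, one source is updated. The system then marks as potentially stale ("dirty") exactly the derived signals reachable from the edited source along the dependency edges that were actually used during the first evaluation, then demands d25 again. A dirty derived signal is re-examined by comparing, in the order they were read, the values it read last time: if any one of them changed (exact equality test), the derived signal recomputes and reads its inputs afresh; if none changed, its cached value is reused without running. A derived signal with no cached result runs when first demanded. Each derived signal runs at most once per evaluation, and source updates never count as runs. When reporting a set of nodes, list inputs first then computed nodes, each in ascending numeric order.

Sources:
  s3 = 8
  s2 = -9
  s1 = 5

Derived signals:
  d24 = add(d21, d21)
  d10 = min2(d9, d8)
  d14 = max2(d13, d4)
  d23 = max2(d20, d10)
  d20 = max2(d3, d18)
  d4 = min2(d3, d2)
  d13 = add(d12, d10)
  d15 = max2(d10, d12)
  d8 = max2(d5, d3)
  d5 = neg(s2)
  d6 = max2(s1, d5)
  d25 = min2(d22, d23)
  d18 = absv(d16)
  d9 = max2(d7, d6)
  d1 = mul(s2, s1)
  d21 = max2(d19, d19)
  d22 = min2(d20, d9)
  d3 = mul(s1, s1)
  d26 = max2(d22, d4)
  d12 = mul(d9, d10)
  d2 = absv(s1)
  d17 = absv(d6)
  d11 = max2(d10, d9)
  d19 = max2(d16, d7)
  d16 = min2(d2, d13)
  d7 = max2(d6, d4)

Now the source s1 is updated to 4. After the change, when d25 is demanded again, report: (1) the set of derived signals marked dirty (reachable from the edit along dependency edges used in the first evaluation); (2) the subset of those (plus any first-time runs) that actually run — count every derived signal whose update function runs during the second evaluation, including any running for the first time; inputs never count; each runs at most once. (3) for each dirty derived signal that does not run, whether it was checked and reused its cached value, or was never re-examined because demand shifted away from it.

Initial pass — values computed on the first demand:
  d2 = absv(5) = 5
  d3 = mul(5, 5) = 25
  d4 = min2(25, 5) = 5
  d5 = neg(-9) = 9
  d6 = max2(5, 9) = 9
  d7 = max2(9, 5) = 9
  d8 = max2(9, 25) = 25
  d9 = max2(9, 9) = 9
  d10 = min2(9, 25) = 9
  d12 = mul(9, 9) = 81
  d13 = add(81, 9) = 90
  d16 = min2(5, 90) = 5
  d18 = absv(5) = 5
  d20 = max2(25, 5) = 25
  d22 = min2(25, 9) = 9
  d23 = max2(25, 9) = 25
  d25 = min2(9, 25) = 9

Second demand — change propagation:
  d2: re-runs because s1 5->4; new result 4.
  d3: re-runs because s1 5->4; s1 5->4; new result 16.
  d4: re-runs because d3 25->16; d2 5->4; new result 4.
  d6: re-runs because s1 5->4; new result 9 (unchanged).
  d7: re-runs because d4 5->4; new result 9 (unchanged).
  d8: re-runs because d3 25->16; new result 16.
  d9: re-examined; everything it read last time is the same (d7 unchanged, d6 unchanged) — cache 9 kept, no run.
  d10: re-runs because d8 25->16; new result 9 (unchanged).
  d12: re-examined; everything it read last time is the same (d9 unchanged, d10 unchanged) — cache 81 kept, no run.
  d13: re-examined; everything it read last time is the same (d12 unchanged, d10 unchanged) — cache 90 kept, no run.
  d16: re-runs because d2 5->4; new result 4.
  d18: re-runs because d16 5->4; new result 4.
  d20: re-runs because d3 25->16; d18 5->4; new result 16.
  d22: re-runs because d20 25->16; new result 9 (unchanged).
  d23: re-runs because d20 25->16; new result 16.
  d25: re-runs because d23 25->16; new result 9 (unchanged).

The important point: at d9 every value read last time is unchanged, so the dirty flag clears without a run.

Dirty set: d2, d3, d4, d6, d7, d8, d9, d10, d12, d13, d16, d18, d20, d22, d23, d25.
Run set: d2, d3, d4, d6, d7, d8, d10, d16, d18, d20, d22, d23, d25 (13 run).
Re-examined without running (cache reused): d9, d12, d13.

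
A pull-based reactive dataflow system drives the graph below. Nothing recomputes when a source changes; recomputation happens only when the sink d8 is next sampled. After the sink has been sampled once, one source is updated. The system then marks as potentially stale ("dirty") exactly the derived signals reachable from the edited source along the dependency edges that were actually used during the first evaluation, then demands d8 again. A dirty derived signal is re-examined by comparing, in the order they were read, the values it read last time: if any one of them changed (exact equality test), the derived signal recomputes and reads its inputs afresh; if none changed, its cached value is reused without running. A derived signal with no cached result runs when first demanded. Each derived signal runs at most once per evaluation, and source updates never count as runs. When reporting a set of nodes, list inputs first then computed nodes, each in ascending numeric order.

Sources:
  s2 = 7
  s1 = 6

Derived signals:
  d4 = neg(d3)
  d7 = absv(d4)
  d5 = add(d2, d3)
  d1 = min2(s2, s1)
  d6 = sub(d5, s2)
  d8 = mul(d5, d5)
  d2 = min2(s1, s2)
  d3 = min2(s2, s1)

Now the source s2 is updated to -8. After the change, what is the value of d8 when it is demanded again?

First evaluation (everything demanded from the output):
  d2 = min2(6, 7) = 6
  d3 = min2(7, 6) = 6
  d5 = add(6, 6) = 12
  d8 = mul(12, 12) = 144

Propagation after the edit:
  d2: runs — s2 7->-8; result -8.
  d3: runs — s2 7->-8; result -8.
  d5: runs — d2 6->-8; d3 6->-8; result -16.
  d8: runs — d5 12->-16; d5 12->-16; result 256.

New value of d8: 256.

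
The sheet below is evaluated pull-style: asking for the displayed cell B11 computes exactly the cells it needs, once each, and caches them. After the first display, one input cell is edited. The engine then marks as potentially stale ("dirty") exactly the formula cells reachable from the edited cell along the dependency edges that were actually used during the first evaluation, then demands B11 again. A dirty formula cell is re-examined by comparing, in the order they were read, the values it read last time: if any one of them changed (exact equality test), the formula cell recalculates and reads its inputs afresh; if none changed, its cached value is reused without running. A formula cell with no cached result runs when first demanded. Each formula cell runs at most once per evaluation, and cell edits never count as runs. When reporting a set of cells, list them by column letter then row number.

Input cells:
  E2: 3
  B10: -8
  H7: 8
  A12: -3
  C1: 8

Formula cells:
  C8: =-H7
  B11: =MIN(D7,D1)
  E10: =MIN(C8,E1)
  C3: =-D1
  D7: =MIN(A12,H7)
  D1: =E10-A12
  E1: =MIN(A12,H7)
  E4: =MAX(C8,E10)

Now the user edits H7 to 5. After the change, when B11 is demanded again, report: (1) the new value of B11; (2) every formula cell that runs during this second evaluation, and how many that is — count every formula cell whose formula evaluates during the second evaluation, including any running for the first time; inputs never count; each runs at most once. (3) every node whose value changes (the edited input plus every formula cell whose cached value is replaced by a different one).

Demanding B11 again yields -3.
6 formula cells run: B11, C8, D1, D7, E1, E10.
The nodes whose values change: B11, C8, D1, E10, H7.

First demand of the output computes:
  C8 = -(8) = -8
  D7 = MIN(-3, 8) = -3
  E1 = MIN(-3, 8) = -3
  E10 = MIN(-8, -3) = -8
  D1 = -8 - -3 = -5
  B11 = MIN(-3, -5) = -5

After the edit, cleaning proceeds:
  C8: a read changed (H7 8->5) — executes, giving -5.
  D7: a read changed (H7 8->5) — executes, giving -3 — identical to its old value.
  E1: a read changed (H7 8->5) — executes, giving -3 — identical to its old value.
  E10: a read changed (C8 -8->-5) — executes, giving -5.
  D1: a read changed (E10 -8->-5) — executes, giving -2.
  B11: a read changed (D1 -5->-2) — executes, giving -3.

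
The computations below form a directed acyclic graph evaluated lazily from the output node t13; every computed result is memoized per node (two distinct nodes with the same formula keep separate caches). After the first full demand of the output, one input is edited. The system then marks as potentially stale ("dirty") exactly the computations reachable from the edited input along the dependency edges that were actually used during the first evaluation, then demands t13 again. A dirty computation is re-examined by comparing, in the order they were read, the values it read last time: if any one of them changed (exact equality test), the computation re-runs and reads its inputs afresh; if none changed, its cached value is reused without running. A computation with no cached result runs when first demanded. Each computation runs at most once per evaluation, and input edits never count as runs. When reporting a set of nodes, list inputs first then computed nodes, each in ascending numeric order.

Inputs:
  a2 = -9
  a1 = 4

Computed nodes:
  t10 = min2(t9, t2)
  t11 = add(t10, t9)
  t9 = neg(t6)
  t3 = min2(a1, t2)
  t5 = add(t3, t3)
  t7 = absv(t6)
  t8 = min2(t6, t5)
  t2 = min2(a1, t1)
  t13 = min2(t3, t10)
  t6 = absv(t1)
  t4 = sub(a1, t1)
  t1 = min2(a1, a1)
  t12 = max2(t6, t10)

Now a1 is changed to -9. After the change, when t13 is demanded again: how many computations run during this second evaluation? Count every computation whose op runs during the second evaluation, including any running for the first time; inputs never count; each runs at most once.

7 computations run: t1, t2, t3, t6, t9, t10, t13.

First demand of the output computes:
  t1 = min2(4, 4) = 4
  t2 = min2(4, 4) = 4
  t3 = min2(4, 4) = 4
  t6 = absv(4) = 4
  t9 = neg(4) = -4
  t10 = min2(-4, 4) = -4
  t13 = min2(4, -4) = -4

After the edit, cleaning proceeds:
  t1: a read changed (a1 4->-9; a1 4->-9) — executes, giving -9.
  t2: a read changed (a1 4->-9; t1 4->-9) — executes, giving -9.
  t3: a read changed (a1 4->-9; t2 4->-9) — executes, giving -9.
  t6: a read changed (t1 4->-9) — executes, giving 9.
  t9: a read changed (t6 4->9) — executes, giving -9.
  t10: a read changed (t9 -4->-9; t2 4->-9) — executes, giving -9.
  t13: a read changed (t3 4->-9; t10 -4->-9) — executes, giving -9.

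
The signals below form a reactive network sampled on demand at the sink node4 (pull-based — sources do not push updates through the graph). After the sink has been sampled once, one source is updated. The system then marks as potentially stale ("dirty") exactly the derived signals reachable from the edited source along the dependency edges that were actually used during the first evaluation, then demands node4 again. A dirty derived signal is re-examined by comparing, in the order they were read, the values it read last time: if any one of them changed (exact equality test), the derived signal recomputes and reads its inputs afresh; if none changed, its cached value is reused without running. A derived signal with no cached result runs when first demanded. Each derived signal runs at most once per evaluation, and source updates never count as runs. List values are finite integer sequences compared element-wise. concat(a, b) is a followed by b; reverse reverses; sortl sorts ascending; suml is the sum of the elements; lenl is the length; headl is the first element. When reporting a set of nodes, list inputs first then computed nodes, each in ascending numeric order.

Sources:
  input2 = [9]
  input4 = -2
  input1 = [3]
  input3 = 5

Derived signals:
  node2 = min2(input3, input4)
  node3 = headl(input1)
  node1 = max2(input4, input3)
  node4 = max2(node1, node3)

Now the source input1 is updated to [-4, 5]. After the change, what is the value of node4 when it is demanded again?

Initial pass — values computed on the first demand:
  node1 = max2(-2, 5) = 5
  node3 = headl([3]) = 3
  node4 = max2(5, 3) = 5

Second demand — change propagation:
  node3: re-runs because input1 [3]->[-4, 5]; new result -4.
  node4: re-runs because node3 3->-4; new result 5 (unchanged).

node4 now evaluates to 5.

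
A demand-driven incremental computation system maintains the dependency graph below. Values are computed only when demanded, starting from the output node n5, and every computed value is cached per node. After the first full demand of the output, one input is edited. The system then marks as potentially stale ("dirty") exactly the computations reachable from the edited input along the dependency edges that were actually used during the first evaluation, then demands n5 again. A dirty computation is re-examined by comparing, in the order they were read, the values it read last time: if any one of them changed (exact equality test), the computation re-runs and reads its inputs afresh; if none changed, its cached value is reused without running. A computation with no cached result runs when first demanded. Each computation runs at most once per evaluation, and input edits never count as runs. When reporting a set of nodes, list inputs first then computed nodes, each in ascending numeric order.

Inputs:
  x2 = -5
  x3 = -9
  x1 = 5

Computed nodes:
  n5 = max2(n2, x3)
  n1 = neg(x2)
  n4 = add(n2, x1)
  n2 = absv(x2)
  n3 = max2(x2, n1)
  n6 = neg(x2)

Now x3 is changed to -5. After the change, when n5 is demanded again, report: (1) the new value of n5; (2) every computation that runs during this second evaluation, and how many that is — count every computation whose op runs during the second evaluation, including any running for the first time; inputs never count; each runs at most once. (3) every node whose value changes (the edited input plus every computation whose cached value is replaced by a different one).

New value of n5: 5.
Computations that run: n5 — 1 in total.
Values that change: x3.

First evaluation (everything demanded from the output):
  n2 = absv(-5) = 5
  n5 = max2(5, -9) = 5

Propagation after the edit:
  n5: runs — x3 -9->-5; result 5 (same value as before).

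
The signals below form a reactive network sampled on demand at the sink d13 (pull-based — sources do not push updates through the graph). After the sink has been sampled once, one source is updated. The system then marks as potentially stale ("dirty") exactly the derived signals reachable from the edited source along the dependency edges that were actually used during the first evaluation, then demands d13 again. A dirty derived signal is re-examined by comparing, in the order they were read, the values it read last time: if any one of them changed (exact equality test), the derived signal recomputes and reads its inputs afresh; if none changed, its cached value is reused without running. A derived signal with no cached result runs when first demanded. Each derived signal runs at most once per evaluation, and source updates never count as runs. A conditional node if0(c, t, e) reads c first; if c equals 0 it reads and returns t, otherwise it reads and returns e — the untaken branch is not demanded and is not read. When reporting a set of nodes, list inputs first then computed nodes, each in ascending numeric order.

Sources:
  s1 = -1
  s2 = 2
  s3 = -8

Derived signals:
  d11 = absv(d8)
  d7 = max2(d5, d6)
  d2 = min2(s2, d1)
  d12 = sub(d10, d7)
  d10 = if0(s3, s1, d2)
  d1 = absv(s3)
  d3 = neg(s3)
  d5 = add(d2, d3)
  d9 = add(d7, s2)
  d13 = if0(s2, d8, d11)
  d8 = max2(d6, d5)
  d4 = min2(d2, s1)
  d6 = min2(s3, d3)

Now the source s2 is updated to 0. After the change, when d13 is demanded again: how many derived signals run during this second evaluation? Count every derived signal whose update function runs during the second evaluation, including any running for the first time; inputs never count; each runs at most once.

Initial pass — values computed on the first demand:
  d1 = absv(-8) = 8
  d2 = min2(2, 8) = 2
  d3 = neg(-8) = 8
  d5 = add(2, 8) = 10
  d6 = min2(-8, 8) = -8
  d8 = max2(-8, 10) = 10
  d11 = absv(10) = 10
  d13 = if0(s2=2 -> else branch d11) = 10

Second demand — change propagation:
  d2: re-runs because s2 2->0; new result 0.
  d5: re-runs because d2 2->0; new result 8.
  d8: re-runs because d5 10->8; new result 8.
  d11: dirty yet unreached — the second evaluation never asks for it.
  d13: re-runs because s2 2->0; new result 8.

The important point: the flipped condition redirects demand; d11 is left stale, never re-checked.

Run set: d2, d5, d8, d13 (4 run).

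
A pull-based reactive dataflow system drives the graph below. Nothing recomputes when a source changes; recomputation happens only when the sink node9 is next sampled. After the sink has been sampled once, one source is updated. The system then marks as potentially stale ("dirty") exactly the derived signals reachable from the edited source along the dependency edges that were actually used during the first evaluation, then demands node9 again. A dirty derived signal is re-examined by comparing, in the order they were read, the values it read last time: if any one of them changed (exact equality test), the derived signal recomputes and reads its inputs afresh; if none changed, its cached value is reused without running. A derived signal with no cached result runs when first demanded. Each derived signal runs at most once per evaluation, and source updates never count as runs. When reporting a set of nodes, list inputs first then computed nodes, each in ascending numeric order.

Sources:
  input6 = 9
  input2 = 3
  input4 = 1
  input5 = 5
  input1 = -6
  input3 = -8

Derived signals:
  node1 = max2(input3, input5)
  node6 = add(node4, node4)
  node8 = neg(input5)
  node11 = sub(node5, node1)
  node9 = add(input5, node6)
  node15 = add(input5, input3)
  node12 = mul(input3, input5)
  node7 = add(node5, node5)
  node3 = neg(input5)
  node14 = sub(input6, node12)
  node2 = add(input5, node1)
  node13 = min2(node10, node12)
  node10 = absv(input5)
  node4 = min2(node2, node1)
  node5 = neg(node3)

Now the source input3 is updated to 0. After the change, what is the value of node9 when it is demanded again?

First evaluation (everything demanded from the output):
  node1 = max2(-8, 5) = 5
  node2 = add(5, 5) = 10
  node4 = min2(10, 5) = 5
  node6 = add(5, 5) = 10
  node9 = add(5, 10) = 15

Propagation after the edit:
  node1: runs — input3 -8->0; result 5 (same value as before).
  node2: checked — values it read are unchanged (input5 unchanged, node1 unchanged); reused cached 10 without running.
  node4: checked — values it read are unchanged (node2 unchanged, node1 unchanged); reused cached 5 without running.
  node6: checked — values it read are unchanged (node4 unchanged, node4 unchanged); reused cached 10 without running.
  node9: checked — values it read are unchanged (input5 unchanged, node6 unchanged); reused cached 15 without running.

Key observation: the change is absorbed at node1 — it re-runs but produces the same value, and the output's value is unchanged.

New value of node9: 15.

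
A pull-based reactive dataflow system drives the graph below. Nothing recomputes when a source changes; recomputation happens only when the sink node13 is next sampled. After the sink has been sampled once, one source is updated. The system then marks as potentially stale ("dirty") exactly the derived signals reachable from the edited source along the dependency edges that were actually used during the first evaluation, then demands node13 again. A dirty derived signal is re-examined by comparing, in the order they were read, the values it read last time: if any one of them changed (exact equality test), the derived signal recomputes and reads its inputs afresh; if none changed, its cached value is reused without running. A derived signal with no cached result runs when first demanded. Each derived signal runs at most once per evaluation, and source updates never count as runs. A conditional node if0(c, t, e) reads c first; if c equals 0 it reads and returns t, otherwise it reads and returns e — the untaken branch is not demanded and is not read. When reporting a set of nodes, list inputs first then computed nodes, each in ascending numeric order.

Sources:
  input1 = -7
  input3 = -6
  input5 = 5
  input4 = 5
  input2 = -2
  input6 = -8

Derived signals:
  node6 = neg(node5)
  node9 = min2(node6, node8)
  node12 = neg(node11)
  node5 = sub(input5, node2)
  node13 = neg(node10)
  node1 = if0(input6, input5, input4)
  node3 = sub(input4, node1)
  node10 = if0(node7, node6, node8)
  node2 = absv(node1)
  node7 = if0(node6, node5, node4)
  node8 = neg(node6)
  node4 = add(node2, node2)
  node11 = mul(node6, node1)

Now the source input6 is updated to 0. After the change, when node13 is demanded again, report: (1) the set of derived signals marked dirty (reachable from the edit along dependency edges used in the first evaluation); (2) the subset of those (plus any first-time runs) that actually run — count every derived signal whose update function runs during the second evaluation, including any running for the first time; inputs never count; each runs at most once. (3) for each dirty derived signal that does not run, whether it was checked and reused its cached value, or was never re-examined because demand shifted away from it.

Marked dirty: node1, node2, node5, node6, node7, node10, node13.
Derived signals that run: node1 — 1 in total.
Checked but reused from cache: node2, node5, node6, node7, node10, node13.
Key observation: the change is absorbed at node1 — it re-runs but produces the same value, and the output's value is unchanged.

First evaluation (everything demanded from the output):
  node1 = if0(input6=-8 -> else branch input4) = 5
  node2 = absv(5) = 5
  node5 = sub(5, 5) = 0
  node6 = neg(0) = 0
  node7 = if0(node6=0 -> then branch node5) = 0
  node10 = if0(node7=0 -> then branch node6) = 0
  node13 = neg(0) = 0

Propagation after the edit:
  node1: runs — input6 -8->0; result 5 (same value as before).
  node2: checked — values it read are unchanged (node1 unchanged); reused cached 5 without running.
  node5: checked — values it read are unchanged (input5 unchanged, node2 unchanged); reused cached 0 without running.
  node6: checked — values it read are unchanged (node5 unchanged); reused cached 0 without running.
  node7: checked — values it read are unchanged (node6 unchanged, node5 unchanged); reused cached 0 without running.
  node10: checked — values it read are unchanged (node7 unchanged, node6 unchanged); reused cached 0 without running.
  node13: checked — values it read are unchanged (node10 unchanged); reused cached 0 without running.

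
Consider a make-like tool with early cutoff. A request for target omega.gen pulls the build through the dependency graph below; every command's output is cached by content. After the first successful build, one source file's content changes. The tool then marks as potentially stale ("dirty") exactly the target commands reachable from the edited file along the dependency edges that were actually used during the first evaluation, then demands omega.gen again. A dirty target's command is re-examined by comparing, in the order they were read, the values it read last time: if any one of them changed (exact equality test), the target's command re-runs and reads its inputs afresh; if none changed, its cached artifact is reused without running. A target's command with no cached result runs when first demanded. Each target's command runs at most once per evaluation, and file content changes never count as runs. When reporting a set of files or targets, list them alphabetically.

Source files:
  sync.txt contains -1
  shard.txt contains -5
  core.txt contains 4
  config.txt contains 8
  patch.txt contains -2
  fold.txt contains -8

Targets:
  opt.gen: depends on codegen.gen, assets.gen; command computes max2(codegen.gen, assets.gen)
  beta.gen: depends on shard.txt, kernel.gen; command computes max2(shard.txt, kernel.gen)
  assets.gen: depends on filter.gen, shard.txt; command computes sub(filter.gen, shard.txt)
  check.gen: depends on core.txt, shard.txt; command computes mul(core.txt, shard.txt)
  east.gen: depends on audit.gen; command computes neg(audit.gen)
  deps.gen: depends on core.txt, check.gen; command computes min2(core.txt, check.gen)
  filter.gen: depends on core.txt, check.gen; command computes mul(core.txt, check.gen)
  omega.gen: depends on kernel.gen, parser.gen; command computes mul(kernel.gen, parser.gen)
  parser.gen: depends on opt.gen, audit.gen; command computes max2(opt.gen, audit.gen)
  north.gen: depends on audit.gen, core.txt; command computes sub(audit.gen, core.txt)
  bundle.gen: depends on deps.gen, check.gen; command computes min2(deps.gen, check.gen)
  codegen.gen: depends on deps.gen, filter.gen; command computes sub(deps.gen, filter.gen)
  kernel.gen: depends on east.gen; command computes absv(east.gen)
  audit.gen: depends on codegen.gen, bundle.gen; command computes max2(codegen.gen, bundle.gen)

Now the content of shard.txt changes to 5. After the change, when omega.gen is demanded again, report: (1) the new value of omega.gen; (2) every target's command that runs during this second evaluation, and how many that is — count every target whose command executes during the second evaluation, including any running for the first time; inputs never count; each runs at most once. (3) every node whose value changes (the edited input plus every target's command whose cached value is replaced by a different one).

Demanding omega.gen again yields 300.
12 target commands run: assets.gen, audit.gen, bundle.gen, check.gen, codegen.gen, deps.gen, east.gen, filter.gen, kernel.gen, omega.gen, opt.gen, parser.gen.
The nodes whose values change: assets.gen, audit.gen, bundle.gen, check.gen, codegen.gen, deps.gen, east.gen, filter.gen, kernel.gen, omega.gen, opt.gen, parser.gen, shard.txt.

First demand of the output computes:
  check.gen = mul(4, -5) = -20
  deps.gen = min2(4, -20) = -20
  bundle.gen = min2(-20, -20) = -20
  filter.gen = mul(4, -20) = -80
  assets.gen = sub(-80, -5) = -75
  codegen.gen = sub(-20, -80) = 60
  audit.gen = max2(60, -20) = 60
  east.gen = neg(60) = -60
  kernel.gen = absv(-60) = 60
  opt.gen = max2(60, -75) = 60
  parser.gen = max2(60, 60) = 60
  omega.gen = mul(60, 60) = 3600

After the edit, cleaning proceeds:
  check.gen: a read changed (shard.txt -5->5) — executes, giving 20.
  deps.gen: a read changed (check.gen -20->20) — executes, giving 4.
  bundle.gen: a read changed (deps.gen -20->4; check.gen -20->20) — executes, giving 4.
  filter.gen: a read changed (check.gen -20->20) — executes, giving 80.
  assets.gen: a read changed (filter.gen -80->80; shard.txt -5->5) — executes, giving 75.
  codegen.gen: a read changed (deps.gen -20->4; filter.gen -80->80) — executes, giving -76.
  audit.gen: a read changed (codegen.gen 60->-76; bundle.gen -20->4) — executes, giving 4.
  east.gen: a read changed (audit.gen 60->4) — executes, giving -4.
  kernel.gen: a read changed (east.gen -60->-4) — executes, giving 4.
  opt.gen: a read changed (codegen.gen 60->-76; assets.gen -75->75) — executes, giving 75.
  parser.gen: a read changed (opt.gen 60->75; audit.gen 60->4) — executes, giving 75.
  omega.gen: a read changed (kernel.gen 60->4; parser.gen 60->75) — executes, giving 300.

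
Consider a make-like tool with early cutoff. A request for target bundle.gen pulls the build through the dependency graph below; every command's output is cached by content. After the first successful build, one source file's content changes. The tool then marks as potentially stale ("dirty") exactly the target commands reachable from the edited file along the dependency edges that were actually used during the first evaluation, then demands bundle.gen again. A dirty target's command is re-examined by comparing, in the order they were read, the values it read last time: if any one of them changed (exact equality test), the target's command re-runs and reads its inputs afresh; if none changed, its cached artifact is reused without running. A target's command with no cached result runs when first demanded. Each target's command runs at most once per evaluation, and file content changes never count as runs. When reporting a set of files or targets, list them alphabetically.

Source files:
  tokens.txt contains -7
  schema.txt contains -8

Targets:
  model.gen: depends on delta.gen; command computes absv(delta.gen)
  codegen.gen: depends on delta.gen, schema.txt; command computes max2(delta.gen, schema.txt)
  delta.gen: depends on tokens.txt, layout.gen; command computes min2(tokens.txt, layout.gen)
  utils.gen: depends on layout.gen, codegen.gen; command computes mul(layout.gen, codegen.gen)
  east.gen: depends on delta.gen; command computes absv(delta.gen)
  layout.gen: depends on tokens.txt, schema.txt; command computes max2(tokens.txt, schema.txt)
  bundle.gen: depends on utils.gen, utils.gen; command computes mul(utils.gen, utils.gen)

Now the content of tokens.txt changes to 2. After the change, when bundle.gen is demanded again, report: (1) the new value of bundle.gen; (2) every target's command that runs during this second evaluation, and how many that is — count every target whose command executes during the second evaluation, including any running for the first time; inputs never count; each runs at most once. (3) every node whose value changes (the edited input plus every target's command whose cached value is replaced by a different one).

First demand of the output computes:
  layout.gen = max2(-7, -8) = -7
  delta.gen = min2(-7, -7) = -7
  codegen.gen = max2(-7, -8) = -7
  utils.gen = mul(-7, -7) = 49
  bundle.gen = mul(49, 49) = 2401

After the edit, cleaning proceeds:
  layout.gen: a read changed (tokens.txt -7->2) — executes, giving 2.
  delta.gen: a read changed (tokens.txt -7->2; layout.gen -7->2) — executes, giving 2.
  codegen.gen: a read changed (delta.gen -7->2) — executes, giving 2.
  utils.gen: a read changed (layout.gen -7->2; codegen.gen -7->2) — executes, giving 4.
  bundle.gen: a read changed (utils.gen 49->4; utils.gen 49->4) — executes, giving 16.

Demanding bundle.gen again yields 16.
5 target commands run: bundle.gen, codegen.gen, delta.gen, layout.gen, utils.gen.
The nodes whose values change: bundle.gen, codegen.gen, delta.gen, layout.gen, tokens.txt, utils.gen.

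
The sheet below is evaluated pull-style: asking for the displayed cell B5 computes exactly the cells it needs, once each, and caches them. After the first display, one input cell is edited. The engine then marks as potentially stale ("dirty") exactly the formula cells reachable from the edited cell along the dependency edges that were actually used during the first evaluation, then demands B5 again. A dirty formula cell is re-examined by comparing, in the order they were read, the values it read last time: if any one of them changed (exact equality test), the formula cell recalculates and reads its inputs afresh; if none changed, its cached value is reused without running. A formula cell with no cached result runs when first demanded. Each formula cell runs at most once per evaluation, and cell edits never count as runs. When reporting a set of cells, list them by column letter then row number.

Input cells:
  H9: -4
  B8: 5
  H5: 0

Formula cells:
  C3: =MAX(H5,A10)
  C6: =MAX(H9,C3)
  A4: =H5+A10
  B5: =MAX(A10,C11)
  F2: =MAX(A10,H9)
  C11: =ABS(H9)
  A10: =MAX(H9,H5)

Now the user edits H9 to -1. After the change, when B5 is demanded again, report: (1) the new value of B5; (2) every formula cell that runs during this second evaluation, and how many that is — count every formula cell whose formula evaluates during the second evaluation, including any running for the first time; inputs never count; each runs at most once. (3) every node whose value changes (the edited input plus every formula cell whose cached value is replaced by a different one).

First demand of the output computes:
  A10 = MAX(-4, 0) = 0
  C11 = ABS(-4) = 4
  B5 = MAX(0, 4) = 4

After the edit, cleaning proceeds:
  A10: a read changed (H9 -4->-1) — executes, giving 0 — identical to its old value.
  C11: a read changed (H9 -4->-1) — executes, giving 1.
  B5: a read changed (C11 4->1) — executes, giving 1.

Demanding B5 again yields 1.
3 formula cells run: A10, B5, C11.
The nodes whose values change: B5, C11, H9.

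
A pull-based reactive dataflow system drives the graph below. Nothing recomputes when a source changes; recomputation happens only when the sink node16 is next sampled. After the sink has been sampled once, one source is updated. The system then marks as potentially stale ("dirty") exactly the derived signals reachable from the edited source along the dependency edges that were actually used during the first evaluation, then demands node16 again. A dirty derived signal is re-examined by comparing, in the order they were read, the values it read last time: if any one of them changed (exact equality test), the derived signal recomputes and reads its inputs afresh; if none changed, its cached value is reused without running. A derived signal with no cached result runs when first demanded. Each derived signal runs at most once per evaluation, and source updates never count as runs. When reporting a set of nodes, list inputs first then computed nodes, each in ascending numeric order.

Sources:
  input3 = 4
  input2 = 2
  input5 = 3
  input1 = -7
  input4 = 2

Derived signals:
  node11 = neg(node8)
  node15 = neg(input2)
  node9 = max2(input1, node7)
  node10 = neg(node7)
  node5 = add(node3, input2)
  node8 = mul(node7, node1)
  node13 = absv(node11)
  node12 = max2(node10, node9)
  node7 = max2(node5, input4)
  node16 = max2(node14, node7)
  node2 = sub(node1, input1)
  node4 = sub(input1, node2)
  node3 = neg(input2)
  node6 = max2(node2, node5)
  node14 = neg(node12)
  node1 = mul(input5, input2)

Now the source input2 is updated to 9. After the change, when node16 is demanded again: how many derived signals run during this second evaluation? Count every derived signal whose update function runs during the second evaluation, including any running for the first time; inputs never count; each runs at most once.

First evaluation (everything demanded from the output):
  node3 = neg(2) = -2
  node5 = add(-2, 2) = 0
  node7 = max2(0, 2) = 2
  node9 = max2(-7, 2) = 2
  node10 = neg(2) = -2
  node12 = max2(-2, 2) = 2
  node14 = neg(2) = -2
  node16 = max2(-2, 2) = 2

Propagation after the edit:
  node3: runs — input2 2->9; result -9.
  node5: runs — node3 -2->-9; input2 2->9; result 0 (same value as before).
  node7: checked — values it read are unchanged (node5 unchanged, input4 unchanged); reused cached 2 without running.
  node9: checked — values it read are unchanged (input1 unchanged, node7 unchanged); reused cached 2 without running.
  node10: checked — values it read are unchanged (node7 unchanged); reused cached -2 without running.
  node12: checked — values it read are unchanged (node10 unchanged, node9 unchanged); reused cached 2 without running.
  node14: checked — values it read are unchanged (node12 unchanged); reused cached -2 without running.
  node16: checked — values it read are unchanged (node14 unchanged, node7 unchanged); reused cached 2 without running.

Key observation: the change is absorbed at node5 — it re-runs but produces the same value, and the output's value is unchanged.

Derived signals that run: node3, node5 — 2 in total.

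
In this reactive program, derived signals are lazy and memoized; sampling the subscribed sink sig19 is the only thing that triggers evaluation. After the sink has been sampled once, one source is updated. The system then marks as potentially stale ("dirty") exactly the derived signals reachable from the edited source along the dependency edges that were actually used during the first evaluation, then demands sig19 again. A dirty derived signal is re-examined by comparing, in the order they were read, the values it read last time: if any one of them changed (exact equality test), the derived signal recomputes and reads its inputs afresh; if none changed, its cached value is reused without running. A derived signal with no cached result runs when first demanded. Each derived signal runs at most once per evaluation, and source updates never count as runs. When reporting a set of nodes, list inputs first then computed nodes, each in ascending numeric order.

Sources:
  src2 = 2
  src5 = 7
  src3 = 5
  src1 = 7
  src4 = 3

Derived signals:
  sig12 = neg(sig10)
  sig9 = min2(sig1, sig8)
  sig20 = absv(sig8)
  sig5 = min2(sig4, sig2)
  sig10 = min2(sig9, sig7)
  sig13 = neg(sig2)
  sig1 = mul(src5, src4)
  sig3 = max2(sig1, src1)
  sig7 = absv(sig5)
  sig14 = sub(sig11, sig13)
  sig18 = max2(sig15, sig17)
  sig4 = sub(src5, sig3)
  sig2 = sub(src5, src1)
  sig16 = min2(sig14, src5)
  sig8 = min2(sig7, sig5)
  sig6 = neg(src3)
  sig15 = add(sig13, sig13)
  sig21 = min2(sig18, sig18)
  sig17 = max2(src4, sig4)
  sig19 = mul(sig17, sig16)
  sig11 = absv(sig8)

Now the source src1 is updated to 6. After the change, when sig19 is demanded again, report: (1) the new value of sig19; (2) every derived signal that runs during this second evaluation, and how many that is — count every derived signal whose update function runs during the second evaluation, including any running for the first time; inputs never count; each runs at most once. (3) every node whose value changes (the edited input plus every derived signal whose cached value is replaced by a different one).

Demanding sig19 again yields 21.
6 derived signals run: sig2, sig3, sig5, sig13, sig14, sig16.
The nodes whose values change: src1, sig2, sig13, sig14.
Note where the cutoff bites: sig4 is checked, finds nothing changed, and keeps its cache.

First demand of the output computes:
  sig1 = mul(7, 3) = 21
  sig2 = sub(7, 7) = 0
  sig3 = max2(21, 7) = 21
  sig4 = sub(7, 21) = -14
  sig5 = min2(-14, 0) = -14
  sig7 = absv(-14) = 14
  sig8 = min2(14, -14) = -14
  sig11 = absv(-14) = 14
  sig13 = neg(0) = 0
  sig14 = sub(14, 0) = 14
  sig16 = min2(14, 7) = 7
  sig17 = max2(3, -14) = 3
  sig19 = mul(3, 7) = 21

After the edit, cleaning proceeds:
  sig2: a read changed (src1 7->6) — executes, giving 1.
  sig3: a read changed (src1 7->6) — executes, giving 21 — identical to its old value.
  sig4: dirty, but its reads are unchanged (src5 unchanged, sig3 unchanged); cached -14 stands.
  sig5: a read changed (sig2 0->1) — executes, giving -14 — identical to its old value.
  sig7: dirty, but its reads are unchanged (sig5 unchanged); cached 14 stands.
  sig8: dirty, but its reads are unchanged (sig7 unchanged, sig5 unchanged); cached -14 stands.
  sig11: dirty, but its reads are unchanged (sig8 unchanged); cached 14 stands.
  sig13: a read changed (sig2 0->1) — executes, giving -1.
  sig14: a read changed (sig13 0->-1) — executes, giving 15.
  sig16: a read changed (sig14 14->15) — executes, giving 7 — identical to its old value.
  sig17: dirty, but its reads are unchanged (src4 unchanged, sig4 unchanged); cached 3 stands.
  sig19: dirty, but its reads are unchanged (sig17 unchanged, sig16 unchanged); cached 21 stands.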